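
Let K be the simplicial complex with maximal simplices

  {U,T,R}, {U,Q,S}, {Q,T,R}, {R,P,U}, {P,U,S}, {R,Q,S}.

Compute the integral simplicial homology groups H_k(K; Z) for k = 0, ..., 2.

Take the total order P < Q < R < S < T < U on the vertex set. Then K (dimension 2) consists of the simplices:

  0-simplices (6): P, Q, R, S, T, U
  1-simplices (12): PR, PS, PU, QR, QS, QT, QU, RS, RT, RU, SU, TU
  2-simplices (6): PRU, PSU, QRS, QRT, QSU, RTU

Hence C_0 ≅ Z^6, C_1 ≅ Z^12, C_2 ≅ Z^6.

The boundary map ∂_1: C_1 → C_0 sends each edge [p,q] (with p < q) to q − p. For instance
  ∂PR = R − P.
As a 6×12 matrix over Z this has rank 5, with invariant factors (1,1,1,1,1).

The boundary map ∂_2: C_2 → C_1 acts by ∂[p,q,r] = [q,r] − [p,r] + [p,q]. For instance
  ∂QRT = RT − QT + QR,
  ∂PSU = SU − PU + PS.
The resulting 12×6 matrix has rank 6, and its Smith normal form has invariant factors (1,1,1,1,1,1).

From H_k ≅ ker(∂_k) / im(∂_{k+1}) we obtain:

  H_0: rank C_0 − rank ∂_1 = 6 − 5 = 1, and the invariant factors of ∂_1 are all 1, so H_0 ≅ Z.
  H_1: rank ker ∂_1 − rank ∂_2 = (12 − 5) − 6 = 1, and the invariant factors of ∂_2 are all 1, so H_1 ≅ Z.
  H_2: rank ker ∂_2 − rank ∂_3 = (6 − 6) − 0 = 0, and there is no ∂_3, so H_2 ≅ 0.

As a check, the Euler characteristic is 6 − 12 + 6 = 0, which agrees with 1 − 1 + 0 = 0.

H_0 ≅ Z,  H_1 ≅ Z,  H_2 = 0.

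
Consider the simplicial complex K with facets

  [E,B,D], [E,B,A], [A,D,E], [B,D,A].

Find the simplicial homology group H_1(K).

H_1 = 0.

We work with the vertex ordering A < B < D < E. The simplices of K, each written with vertices in increasing order, are:

  0-simplices (4): A, B, D, E
  1-simplices (6): AB, AD, AE, BD, BE, DE
  2-simplices (4): ABD, ABE, ADE, BDE

Hence C_0 ≅ Z^4, C_1 ≅ Z^6, C_2 ≅ Z^4.

∂_1: C_1 → C_0 is given by ∂[p,q] = [q] − [p]. For instance
  ∂AB = B − A.
The resulting 4×6 matrix has rank 3, and its Smith normal form has invariant factors (1,1,1).

The boundary map ∂_2: C_2 → C_1 maps a triangle to the signed sum of its edges. For instance
  ∂ADE = DE − AE + AD,
  ∂BDE = DE − BE + BD.
This gives a 6×4 integer matrix of rank 3; reducing to Smith normal form yields diagonal entries (1,1,1).

From H_k ≅ ker(∂_k) / im(∂_{k+1}) we obtain:

  H_1: rank ker ∂_1 − rank ∂_2 = (6 − 3) − 3 = 0, and the invariant factors of ∂_2 are all 1, so H_1 = 0.

(K is a triangulation of the 2-sphere S^2.)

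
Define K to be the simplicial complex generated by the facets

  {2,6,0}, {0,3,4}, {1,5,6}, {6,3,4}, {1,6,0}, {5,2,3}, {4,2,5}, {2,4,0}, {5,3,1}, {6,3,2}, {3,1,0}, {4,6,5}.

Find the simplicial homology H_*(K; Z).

Take the total order 0 < 1 < 2 < 3 < 4 < 5 < 6 on the vertex set. Then K (dimension 2) consists of the simplices:

  0-simplices (7): [0], [1], [2], [3], [4], [5], [6]
  1-simplices (18): [0,1], [0,2], [0,3], [0,4], [0,6], [1,3], [1,5], [1,6], [2,3], [2,4], [2,5], [2,6], [3,4], [3,5], [3,6], [4,5], [4,6], [5,6]
  2-simplices (12): [0,1,3], [0,1,6], [0,2,4], [0,2,6], [0,3,4], [1,3,5], [1,5,6], [2,3,5], [2,3,6], [2,4,5], [3,4,6], [4,5,6]

Hence C_0 ≅ Z^7, C_1 ≅ Z^18, C_2 ≅ Z^12.

The boundary map ∂_1: C_1 → C_0 maps an edge to its endpoints' difference, ∂[p,q] = q − p. For instance
  ∂[1,5] = [5] − [1].
This gives a 7×18 integer matrix of rank 6; reducing to Smith normal form yields diagonal entries (1,1,1,1,1,1).

Boundary ∂_2: C_2 → C_1 sends each 2-simplex [p,q,r] to [q,r] − [p,r] + [p,q]. For instance
  ∂[2,4,5] = [4,5] − [2,5] + [2,4],
  ∂[2,3,6] = [3,6] − [2,6] + [2,3].
The resulting 18×12 matrix has rank 12, and its Smith normal form has invariant factors (1,1,1,1,1,1,1,1,1,1,1,2).

Now H_k = ker ∂_k / im ∂_{k+1}, so:

  H_0: rank C_0 − rank ∂_1 = 7 − 6 = 1, and the invariant factors of ∂_1 are all 1, so H_0 = Z.
  H_1: rank ker ∂_1 − rank ∂_2 = (18 − 6) − 12 = 0, and ∂_2 has invariant factor 2 > 1, so H_1 = Z/2Z.
  H_2: rank ker ∂_2 − rank ∂_3 = (12 − 12) − 0 = 0, and there is no ∂_3, so H_2 = 0.

As a check, the Euler characteristic is 7 − 18 + 12 = 1, which agrees with 1 − 0 + 0 = 1.

H_0 ≅ Z,  H_1 ≅ Z/2Z,  H_2 = 0.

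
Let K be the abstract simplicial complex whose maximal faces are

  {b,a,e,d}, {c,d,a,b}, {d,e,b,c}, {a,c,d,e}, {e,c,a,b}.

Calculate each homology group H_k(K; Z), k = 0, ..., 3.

K has 5 vertices, 10 edges, 10 triangles, 5 3-simplices.
rank ∂_0 = 0, rank ∂_1 = 4 ⇒ b_0 = 5 − 0 − 4 = 1; all invariant factors of ∂_1 are 1 so no torsion. So H_0 ≅ Z.
rank ∂_1 = 4, rank ∂_2 = 6 ⇒ b_1 = 10 − 4 − 6 = 0; all invariant factors of ∂_2 are 1 so no torsion. So H_1 ≅ 0.
rank ∂_2 = 6, rank ∂_3 = 4 ⇒ b_2 = 10 − 6 − 4 = 0; all invariant factors of ∂_3 are 1 so no torsion. So H_2 ≅ 0.
rank ∂_3 = 4, rank ∂_4 = 0 ⇒ b_3 = 5 − 4 − 0 = 1. So H_3 ≅ Z.

H_0 ≅ Z,  H_1 = 0,  H_2 = 0,  H_3 ≅ Z.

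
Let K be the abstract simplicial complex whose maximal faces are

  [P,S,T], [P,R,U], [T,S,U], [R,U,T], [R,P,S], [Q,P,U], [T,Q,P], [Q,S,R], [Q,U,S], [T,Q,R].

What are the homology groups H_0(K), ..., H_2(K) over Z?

We work with the vertex ordering P < Q < R < S < T < U. The simplices of K, each written with vertices in increasing order, are:

  0-simplices (6): P, Q, R, S, T, U
  1-simplices (15): PQ, PR, PS, PT, PU, QR, QS, QT, QU, RS, RT, RU, ST, SU, TU
  2-simplices (10): PQT, PQU, PRS, PRU, PST, QRS, QRT, QSU, RTU, STU

Hence C_0 ≅ Z^6, C_1 ≅ Z^15, C_2 ≅ Z^10.

The boundary map ∂_1: C_1 → C_0 is given by ∂[p,q] = [q] − [p]. For instance
  ∂PU = U − P.
The 6×15 boundary matrix has rank 5 and Smith normal form diag(1,1,1,1,1).

The boundary map ∂_2: C_2 → C_1 sends each 2-simplex [p,q,r] to [q,r] − [p,r] + [p,q]. For instance
  ∂RTU = TU − RU + RT,
  ∂QSU = SU − QU + QS.
As a 15×10 matrix over Z this has rank 10, with invariant factors (1,1,1,1,1,1,1,1,1,2).

Computing H_k = (kernel of ∂_k) / (image of ∂_{k+1}):

  H_0: rank C_0 − rank ∂_1 = 6 − 5 = 1, and the invariant factors of ∂_1 are all 1, so H_0 ≅ Z.
  H_1: rank ker ∂_1 − rank ∂_2 = (15 − 5) − 10 = 0, and ∂_2 has invariant factor 2 > 1, so H_1 ≅ Z/2Z.
  H_2: rank ker ∂_2 − rank ∂_3 = (10 − 10) − 0 = 0, and there is no ∂_3, so H_2 ≅ 0.

H_0 ≅ Z,  H_1 ≅ Z/2Z,  H_2 = 0.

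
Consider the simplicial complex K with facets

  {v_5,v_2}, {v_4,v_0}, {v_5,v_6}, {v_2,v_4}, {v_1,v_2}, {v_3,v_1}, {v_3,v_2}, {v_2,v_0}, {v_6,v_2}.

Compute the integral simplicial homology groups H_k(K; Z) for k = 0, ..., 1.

H_0 ≅ Z,  H_1 ≅ Z^3.

We work with the vertex ordering v_0 < v_1 < v_2 < v_3 < v_4 < v_5 < v_6. The simplices of K, each written with vertices in increasing order, are:

  0-simplices (7): [v_0], [v_1], [v_2], [v_3], [v_4], [v_5], [v_6]
  1-simplices (9): [v_0,v_2], [v_0,v_4], [v_1,v_2], [v_1,v_3], [v_2,v_3], [v_2,v_4], [v_2,v_5], [v_2,v_6], [v_5,v_6]

giving chain groups C_0 ≅ Z^7, C_1 ≅ Z^9.

Boundary ∂_1: C_1 → C_0 is given by ∂[p,q] = [q] − [p]. For instance
  ∂[v_2,v_5] = [v_5] − [v_2].
The 7×9 boundary matrix has rank 6 and Smith normal form diag(1,1,1,1,1,1).

From H_k ≅ ker(∂_k) / im(∂_{k+1}) we obtain:

  H_0: rank C_0 − rank ∂_1 = 7 − 6 = 1, and the invariant factors of ∂_1 are all 1, so H_0 = Z.
  H_1: rank ker ∂_1 − rank ∂_2 = (9 − 6) − 0 = 3, and there is no ∂_2, so H_1 = Z^3.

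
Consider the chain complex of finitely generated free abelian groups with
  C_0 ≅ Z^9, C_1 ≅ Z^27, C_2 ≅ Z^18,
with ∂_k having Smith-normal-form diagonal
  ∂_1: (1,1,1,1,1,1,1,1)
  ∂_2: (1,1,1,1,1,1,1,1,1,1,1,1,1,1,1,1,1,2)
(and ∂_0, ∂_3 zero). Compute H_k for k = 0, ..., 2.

H_0: b_0 = 9 − 0 − 8 = 1; torsion from ∂_1 factors > 1: none. So H_0 ≅ Z.
H_1: b_1 = 27 − 8 − 18 = 1; torsion from ∂_2 factors > 1: [2]. So H_1 ≅ Z ⊕ Z/2.
H_2: b_2 = 18 − 18 − 0 = 0; torsion from ∂_3 factors > 1: none. So H_2 ≅ 0.

H_0 ≅ Z,  H_1 ≅ Z ⊕ Z/2,  H_2 = 0.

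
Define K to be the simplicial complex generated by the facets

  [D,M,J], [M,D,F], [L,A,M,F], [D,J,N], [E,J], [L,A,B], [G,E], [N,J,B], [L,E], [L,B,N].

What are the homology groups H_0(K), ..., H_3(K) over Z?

We work with the vertex ordering A < B < D < E < F < G < J < L < M < N. The simplices of K, each written with vertices in increasing order, are:

  0-simplices (10): A, B, D, E, F, G, J, L, M, N
  1-simplices (20): AB, AF, AL, AM, BJ, BL, BN, DF, DJ, DM, DN, EG, EJ, EL, FL, FM, JM, JN, LM, LN
  2-simplices (10): ABL, AFL, AFM, ALM, BJN, BLN, DFM, DJM, DJN, FLM
  3-simplices (1): AFLM

Hence C_0 ≅ Z^10, C_1 ≅ Z^20, C_2 ≅ Z^10, C_3 ≅ Z^1.

The boundary map ∂_1: C_1 → C_0 maps an edge to its endpoints' difference, ∂[p,q] = q − p. For instance
  ∂DM = M − D.
As a 10×20 matrix over Z this has rank 9, with invariant factors (1,1,1,1,1,1,1,1,1).

∂_2: C_2 → C_1 maps a triangle to the signed sum of its edges. For instance
  ∂ALM = LM − AM + AL,
  ∂FLM = LM − FM + FL.
This gives a 20×10 integer matrix of rank 9; reducing to Smith normal form yields diagonal entries (1,1,1,1,1,1,1,1,1).

∂_3: C_3 → C_2 sends each 3-simplex σ to the alternating sum Σ_i (−1)^i (σ with its i-th vertex removed). For instance
  ∂AFLM = FLM − ALM + AFM − AFL.
The 10×1 boundary matrix has rank 1 and Smith normal form diag(1).

Computing H_k = (kernel of ∂_k) / (image of ∂_{k+1}):

  H_0: rank C_0 − rank ∂_1 = 10 − 9 = 1, and the invariant factors of ∂_1 are all 1, so H_0 ≅ Z.
  H_1: rank ker ∂_1 − rank ∂_2 = (20 − 9) − 9 = 2, and the invariant factors of ∂_2 are all 1, so H_1 ≅ Z^2.
  H_2: rank ker ∂_2 − rank ∂_3 = (10 − 9) − 1 = 0, and the invariant factors of ∂_3 are all 1, so H_2 ≅ 0.
  H_3: rank ker ∂_3 − rank ∂_4 = (1 − 1) − 0 = 0, and there is no ∂_4, so H_3 ≅ 0.

As a check, the Euler characteristic is 10 − 20 + 10 − 1 = -1, which agrees with 1 − 2 + 0 − 0 = -1.

H_0 = Z,  H_1 = Z^2,  H_2 = 0,  H_3 = 0.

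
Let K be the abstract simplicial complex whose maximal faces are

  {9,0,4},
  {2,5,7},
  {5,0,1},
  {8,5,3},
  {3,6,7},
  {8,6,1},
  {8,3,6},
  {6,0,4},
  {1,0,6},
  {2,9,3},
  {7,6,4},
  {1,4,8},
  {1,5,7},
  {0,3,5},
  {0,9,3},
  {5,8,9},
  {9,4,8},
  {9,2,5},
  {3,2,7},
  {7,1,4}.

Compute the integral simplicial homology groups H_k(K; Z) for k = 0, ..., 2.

H_0 = Z,  H_1 = Z ⊕ Z_2,  H_2 = 0.

Take the total order 0 < 1 < 2 < 3 < 4 < 5 < 6 < 7 < 8 < 9 on the vertex set. Then K (dimension 2) consists of the simplices:

  0-simplices (10): [0], [1], [2], [3], [4], [5], [6], [7], [8], [9]
  1-simplices (30): (30 of them)
  2-simplices (20): (20 of them)

so the chain groups are C_0 ≅ Z^10, C_1 ≅ Z^30, C_2 ≅ Z^20.

Boundary ∂_1: C_1 → C_0 is given by ∂[p,q] = [q] − [p]. For instance
  ∂[1,4] = [4] − [1].
This gives a 10×30 integer matrix of rank 9; reducing to Smith normal form yields diagonal entries (1,1,1,1,1,1,1,1,1).

∂_2: C_2 → C_1 acts by ∂[p,q,r] = [q,r] − [p,r] + [p,q]. For instance
  ∂[0,1,5] = [1,5] − [0,5] + [0,1],
  ∂[2,5,9] = [5,9] − [2,9] + [2,5].
The resulting 30×20 matrix has rank 20, and its Smith normal form has invariant factors (1,1,1,1,1,1,1,1,1,1,1,1,1,1,1,1,1,1,1,2).

Computing H_k = (kernel of ∂_k) / (image of ∂_{k+1}):

  H_0: rank C_0 − rank ∂_1 = 10 − 9 = 1, and the invariant factors of ∂_1 are all 1, so H_0 = Z.
  H_1: rank ker ∂_1 − rank ∂_2 = (30 − 9) − 20 = 1, and ∂_2 has invariant factor 2 > 1, so H_1 = Z ⊕ Z_2.
  H_2: rank ker ∂_2 − rank ∂_3 = (20 − 20) − 0 = 0, and there is no ∂_3, so H_2 = 0.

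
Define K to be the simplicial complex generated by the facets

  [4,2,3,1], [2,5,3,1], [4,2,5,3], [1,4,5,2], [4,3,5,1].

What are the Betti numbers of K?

Order the vertices as 1 < 2 < 3 < 4 < 5. Listing each simplex with vertices in this order, K has dimension 3 with simplices:

  0-simplices (5): [1], [2], [3], [4], [5]
  1-simplices (10): [1,2], [1,3], [1,4], [1,5], [2,3], [2,4], [2,5], [3,4], [3,5], [4,5]
  2-simplices (10): [1,2,3], [1,2,4], [1,2,5], [1,3,4], [1,3,5], [1,4,5], [2,3,4], [2,3,5], [2,4,5], [3,4,5]
  3-simplices (5): [1,2,3,4], [1,2,3,5], [1,2,4,5], [1,3,4,5], [2,3,4,5]

giving chain groups C_0 ≅ Z^5, C_1 ≅ Z^10, C_2 ≅ Z^10, C_3 ≅ Z^5.

Boundary ∂_1: C_1 → C_0 is given by ∂[p,q] = [q] − [p]. For instance
  ∂[2,5] = [5] − [2].
The 5×10 boundary matrix has rank 4 and Smith normal form diag(1,1,1,1).

Boundary ∂_2: C_2 → C_1 sends each 2-simplex [p,q,r] to [q,r] − [p,r] + [p,q]. For instance
  ∂[1,3,4] = [3,4] − [1,4] + [1,3],
  ∂[2,4,5] = [4,5] − [2,5] + [2,4].
This gives a 10×10 integer matrix of rank 6; reducing to Smith normal form yields diagonal entries (1,1,1,1,1,1).

Boundary ∂_3: C_3 → C_2 sends each 3-simplex σ to the alternating sum Σ_i (−1)^i (σ with its i-th vertex removed). For instance
  ∂[1,3,4,5] = [3,4,5] − [1,4,5] + [1,3,5] − [1,3,4],
  ∂[2,3,4,5] = [3,4,5] − [2,4,5] + [2,3,5] − [2,3,4].
As a 10×5 matrix over Z this has rank 4, with invariant factors (1,1,1,1).

Reading off H_k = ker ∂_k / im ∂_{k+1}:

  H_0: rank C_0 − rank ∂_1 = 5 − 4 = 1, and the invariant factors of ∂_1 are all 1, so H_0 ≅ Z.
  H_1: rank ker ∂_1 − rank ∂_2 = (10 − 4) − 6 = 0, and the invariant factors of ∂_2 are all 1, so H_1 ≅ 0.
  H_2: rank ker ∂_2 − rank ∂_3 = (10 − 6) − 4 = 0, and the invariant factors of ∂_3 are all 1, so H_2 ≅ 0.
  H_3: rank ker ∂_3 − rank ∂_4 = (5 − 4) − 0 = 1, and there is no ∂_4, so H_3 ≅ Z.

(K is a triangulation of the 3-sphere S^3.)

Hence the Betti numbers are b_0 = 1, b_1 = 0, b_2 = 0, b_3 = 1.

b_0 = 1, b_1 = 0, b_2 = 0, b_3 = 1.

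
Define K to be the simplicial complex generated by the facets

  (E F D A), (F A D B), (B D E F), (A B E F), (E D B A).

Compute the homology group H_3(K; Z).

Take the total order A < B < D < E < F on the vertex set. Then K (dimension 3) consists of the simplices:

  0-simplices (5): A, B, D, E, F
  1-simplices (10): AB, AD, AE, AF, BD, BE, BF, DE, DF, EF
  2-simplices (10): ABD, ABE, ABF, ADE, ADF, AEF, BDE, BDF, BEF, DEF
  3-simplices (5): ABDE, ABDF, ABEF, ADEF, BDEF

giving chain groups C_0 ≅ Z^5, C_1 ≅ Z^10, C_2 ≅ Z^10, C_3 ≅ Z^5.

∂_1: C_1 → C_0 is given by ∂[p,q] = [q] − [p]. For instance
  ∂DF = F − D.
The 5×10 boundary matrix has rank 4 and Smith normal form diag(1,1,1,1).

Boundary ∂_2: C_2 → C_1 maps a triangle to the signed sum of its edges. For instance
  ∂BEF = EF − BF + BE,
  ∂AEF = EF − AF + AE.
The 10×10 boundary matrix has rank 6 and Smith normal form diag(1,1,1,1,1,1).

The boundary map ∂_3: C_3 → C_2 sends each 3-simplex σ to the alternating sum Σ_i (−1)^i (σ with its i-th vertex removed). For instance
  ∂ADEF = DEF − AEF + ADF − ADE,
  ∂ABEF = BEF − AEF + ABF − ABE.
This gives a 10×5 integer matrix of rank 4; reducing to Smith normal form yields diagonal entries (1,1,1,1).

From H_k ≅ ker(∂_k) / im(∂_{k+1}) we obtain:

  H_3: rank ker ∂_3 − rank ∂_4 = (5 − 4) − 0 = 1, and there is no ∂_4, so H_3 = Z.

(K is a triangulation of the 3-sphere S^3.)

H_3 = Z.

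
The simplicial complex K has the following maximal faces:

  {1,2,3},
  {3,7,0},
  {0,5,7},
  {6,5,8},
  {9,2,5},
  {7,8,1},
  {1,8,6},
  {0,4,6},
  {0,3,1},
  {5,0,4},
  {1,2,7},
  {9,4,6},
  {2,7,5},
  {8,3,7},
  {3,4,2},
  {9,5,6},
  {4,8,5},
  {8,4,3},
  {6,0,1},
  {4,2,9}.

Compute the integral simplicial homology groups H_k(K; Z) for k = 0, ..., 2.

We work with the vertex ordering 0 < 1 < 2 < 3 < 4 < 5 < 6 < 7 < 8 < 9. The simplices of K, each written with vertices in increasing order, are:

  0-simplices (10): [0], [1], [2], [3], [4], [5], [6], [7], [8], [9]
  1-simplices (30): (30 of them)
  2-simplices (20): (20 of them)

so the chain groups are C_0 ≅ Z^10, C_1 ≅ Z^30, C_2 ≅ Z^20.

Boundary ∂_1: C_1 → C_0 is given by ∂[p,q] = [q] − [p]. For instance
  ∂[0,6] = [6] − [0].
The resulting 10×30 matrix has rank 9, and its Smith normal form has invariant factors (1,1,1,1,1,1,1,1,1).

The boundary map ∂_2: C_2 → C_1 sends each 2-simplex [p,q,r] to [q,r] − [p,r] + [p,q]. For instance
  ∂[0,4,5] = [4,5] − [0,5] + [0,4],
  ∂[2,4,9] = [4,9] − [2,9] + [2,4].
The 30×20 boundary matrix has rank 20 and Smith normal form diag(1,1,1,1,1,1,1,1,1,1,1,1,1,1,1,1,1,1,1,2).

From H_k ≅ ker(∂_k) / im(∂_{k+1}) we obtain:

  H_0: rank C_0 − rank ∂_1 = 10 − 9 = 1, and the invariant factors of ∂_1 are all 1, so H_0 = Z.
  H_1: rank ker ∂_1 − rank ∂_2 = (30 − 9) − 20 = 1, and ∂_2 has invariant factor 2 > 1, so H_1 = Z ⊕ Z/2.
  H_2: rank ker ∂_2 − rank ∂_3 = (20 − 20) − 0 = 0, and there is no ∂_3, so H_2 = 0.

As a check, the Euler characteristic is 10 − 30 + 20 = 0, which agrees with 1 − 1 + 0 = 0.

H_0 ≅ Z,  H_1 ≅ Z ⊕ Z/2,  H_2 = 0.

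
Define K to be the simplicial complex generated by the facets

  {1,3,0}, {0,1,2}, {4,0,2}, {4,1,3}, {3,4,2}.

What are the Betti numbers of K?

b_0 = 1, b_1 = 1, b_2 = 0.

Fix the vertex order 0 < 1 < 2 < 3 < 4 and write every simplex with vertices in increasing order. Then dim K = 2 and the simplices of K are:

  0-simplices (5): [0], [1], [2], [3], [4]
  1-simplices (10): [0,1], [0,2], [0,3], [0,4], [1,2], [1,3], [1,4], [2,3], [2,4], [3,4]
  2-simplices (5): [0,1,2], [0,1,3], [0,2,4], [1,3,4], [2,3,4]

giving chain groups C_0 ≅ Z^5, C_1 ≅ Z^10, C_2 ≅ Z^5.

Boundary ∂_1: C_1 → C_0 sends each edge [p,q] (with p < q) to q − p. For instance
  ∂[0,1] = [1] − [0].
The 5×10 boundary matrix has rank 4 and Smith normal form diag(1,1,1,1).

∂_2: C_2 → C_1 acts by ∂[p,q,r] = [q,r] − [p,r] + [p,q]. For instance
  ∂[1,3,4] = [3,4] − [1,4] + [1,3],
  ∂[0,2,4] = [2,4] − [0,4] + [0,2].
This gives a 10×5 integer matrix of rank 5; reducing to Smith normal form yields diagonal entries (1,1,1,1,1).

Computing H_k = (kernel of ∂_k) / (image of ∂_{k+1}):

  H_0: rank C_0 − rank ∂_1 = 5 − 4 = 1, and the invariant factors of ∂_1 are all 1, so H_0 ≅ Z.
  H_1: rank ker ∂_1 − rank ∂_2 = (10 − 4) − 5 = 1, and the invariant factors of ∂_2 are all 1, so H_1 ≅ Z.
  H_2: rank ker ∂_2 − rank ∂_3 = (5 − 5) − 0 = 0, and there is no ∂_3, so H_2 ≅ 0.

Hence the Betti numbers are b_0 = 1, b_1 = 1, b_2 = 0.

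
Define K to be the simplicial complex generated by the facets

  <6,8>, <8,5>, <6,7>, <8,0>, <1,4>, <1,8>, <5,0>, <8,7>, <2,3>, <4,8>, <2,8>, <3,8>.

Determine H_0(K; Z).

H_0 = Z.

Take the total order 0 < 1 < 2 < 3 < 4 < 5 < 6 < 7 < 8 on the vertex set. Then K (dimension 1) consists of the simplices:

  0-simplices (9): [0], [1], [2], [3], [4], [5], [6], [7], [8]
  1-simplices (12): [0,5], [0,8], [1,4], [1,8], [2,3], [2,8], [3,8], [4,8], [5,8], [6,7], [6,8], [7,8]

giving chain groups C_0 ≅ Z^9, C_1 ≅ Z^12.

Boundary ∂_1: C_1 → C_0 is given by ∂[p,q] = [q] − [p].
This gives a 9×12 integer matrix of rank 8; reducing to Smith normal form yields diagonal entries (1,1,1,1,1,1,1,1).

From H_k ≅ ker(∂_k) / im(∂_{k+1}) we obtain:

  H_0: rank C_0 − rank ∂_1 = 9 − 8 = 1, and the invariant factors of ∂_1 are all 1, so H_0 = Z.

(K is a triangulation of a wedge of 4 circles.)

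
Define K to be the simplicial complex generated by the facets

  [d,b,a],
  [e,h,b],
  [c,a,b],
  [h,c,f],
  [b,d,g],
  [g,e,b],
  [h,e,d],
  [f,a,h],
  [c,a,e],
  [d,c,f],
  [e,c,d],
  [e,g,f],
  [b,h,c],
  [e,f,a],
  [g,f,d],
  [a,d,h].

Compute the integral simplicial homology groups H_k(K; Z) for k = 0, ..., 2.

Fix the vertex order a < b < c < d < e < f < g < h and write every simplex with vertices in increasing order. Then dim K = 2 and the simplices of K are:

  0-simplices (8): a, b, c, d, e, f, g, h
  1-simplices (24): ab, ac, ad, ae, af, ah, bc, bd, be, bg, bh, cd, ce, cf, ch, de, df, dg, dh, ef, eg, eh, fg, fh
  2-simplices (16): abc, abd, ace, adh, aef, afh, bch, bdg, beg, beh, cde, cdf, cfh, deh, dfg, efg

so the chain groups are C_0 ≅ Z^8, C_1 ≅ Z^24, C_2 ≅ Z^16.

∂_1: C_1 → C_0 is given by ∂[p,q] = [q] − [p]. For instance
  ∂df = f − d.
This gives a 8×24 integer matrix of rank 7; reducing to Smith normal form yields diagonal entries (1,1,1,1,1,1,1).

The boundary map ∂_2: C_2 → C_1 sends each 2-simplex [p,q,r] to [q,r] − [p,r] + [p,q]. For instance
  ∂bdg = dg − bg + bd,
  ∂ace = ce − ae + ac.
The 24×16 boundary matrix has rank 15 and Smith normal form diag(1,1,1,1,1,1,1,1,1,1,1,1,1,1,1).

Now H_k = ker ∂_k / im ∂_{k+1}, so:

  H_0: rank C_0 − rank ∂_1 = 8 − 7 = 1, and the invariant factors of ∂_1 are all 1, so H_0 = Z.
  H_1: rank ker ∂_1 − rank ∂_2 = (24 − 7) − 15 = 2, and the invariant factors of ∂_2 are all 1, so H_1 = Z^2.
  H_2: rank ker ∂_2 − rank ∂_3 = (16 − 15) − 0 = 1, and there is no ∂_3, so H_2 = Z.

H_0 ≅ Z,  H_1 ≅ Z^2,  H_2 ≅ Z.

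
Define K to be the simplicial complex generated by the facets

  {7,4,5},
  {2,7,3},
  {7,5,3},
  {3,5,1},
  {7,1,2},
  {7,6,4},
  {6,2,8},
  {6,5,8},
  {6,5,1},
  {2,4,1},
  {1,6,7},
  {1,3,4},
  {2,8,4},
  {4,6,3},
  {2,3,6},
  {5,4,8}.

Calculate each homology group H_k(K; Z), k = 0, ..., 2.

H_0 ≅ Z,  H_1 ≅ Z^2,  H_2 ≅ Z.

Fix the vertex order 1 < 2 < 3 < 4 < 5 < 6 < 7 < 8 and write every simplex with vertices in increasing order. Then dim K = 2 and the simplices of K are:

  0-simplices (8): [1], [2], [3], [4], [5], [6], [7], [8]
  1-simplices (24): (24 of them)
  2-simplices (16): [1,2,4], [1,2,7], [1,3,4], [1,3,5], [1,5,6], [1,6,7], [2,3,6], [2,3,7], [2,4,8], [2,6,8], [3,4,6], [3,5,7], [4,5,7], [4,5,8], [4,6,7], [5,6,8]

giving chain groups C_0 ≅ Z^8, C_1 ≅ Z^24, C_2 ≅ Z^16.

∂_1: C_1 → C_0 maps an edge to its endpoints' difference, ∂[p,q] = q − p. For instance
  ∂[4,7] = [7] − [4].
As a 8×24 matrix over Z this has rank 7, with invariant factors (1,1,1,1,1,1,1).

Boundary ∂_2: C_2 → C_1 acts by ∂[p,q,r] = [q,r] − [p,r] + [p,q]. For instance
  ∂[1,3,5] = [3,5] − [1,5] + [1,3],
  ∂[2,3,7] = [3,7] − [2,7] + [2,3].
This gives a 24×16 integer matrix of rank 15; reducing to Smith normal form yields diagonal entries (1,1,1,1,1,1,1,1,1,1,1,1,1,1,1).

Now H_k = ker ∂_k / im ∂_{k+1}, so:

  H_0: rank C_0 − rank ∂_1 = 8 − 7 = 1, and the invariant factors of ∂_1 are all 1, so H_0 = Z.
  H_1: rank ker ∂_1 − rank ∂_2 = (24 − 7) − 15 = 2, and the invariant factors of ∂_2 are all 1, so H_1 = Z^2.
  H_2: rank ker ∂_2 − rank ∂_3 = (16 − 15) − 0 = 1, and there is no ∂_3, so H_2 = Z.

(K is a triangulation of the torus T^2.)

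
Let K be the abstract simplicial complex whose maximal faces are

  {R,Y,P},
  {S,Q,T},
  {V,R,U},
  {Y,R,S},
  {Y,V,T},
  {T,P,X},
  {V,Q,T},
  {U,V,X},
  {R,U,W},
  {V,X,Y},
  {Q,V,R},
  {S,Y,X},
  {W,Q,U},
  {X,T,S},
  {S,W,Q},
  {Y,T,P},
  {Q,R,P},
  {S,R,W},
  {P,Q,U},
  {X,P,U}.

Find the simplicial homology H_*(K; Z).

H_0 ≅ Z,  H_1 ≅ Z ⊕ Z/2,  H_2 = 0.

We work with the vertex ordering P < Q < R < S < T < U < V < W < X < Y. The simplices of K, each written with vertices in increasing order, are:

  0-simplices (10): P, Q, R, S, T, U, V, W, X, Y
  1-simplices (30): PQ, PR, PT, PU, PX, PY, QR, QS, QT, QU, QV, QW, RS, RU, RV, RW, RY, ST, SW, SX, SY, TV, TX, TY, UV, UW, UX, VX, VY, XY
  2-simplices (20): PQR, PQU, PRY, PTX, PTY, PUX, QRV, QST, QSW, QTV, QUW, RSW, RSY, RUV, RUW, STX, SXY, TVY, UVX, VXY

so the chain groups are C_0 ≅ Z^10, C_1 ≅ Z^30, C_2 ≅ Z^20.

The boundary map ∂_1: C_1 → C_0 is given by ∂[p,q] = [q] − [p]. For instance
  ∂PU = U − P.
As a 10×30 matrix over Z this has rank 9, with invariant factors (1,1,1,1,1,1,1,1,1).

The boundary map ∂_2: C_2 → C_1 maps a triangle to the signed sum of its edges. For instance
  ∂TVY = VY − TY + TV,
  ∂RSY = SY − RY + RS.
The 30×20 boundary matrix has rank 20 and Smith normal form diag(1,1,1,1,1,1,1,1,1,1,1,1,1,1,1,1,1,1,1,2).

Now H_k = ker ∂_k / im ∂_{k+1}, so:

  H_0: rank C_0 − rank ∂_1 = 10 − 9 = 1, and the invariant factors of ∂_1 are all 1, so H_0 ≅ Z.
  H_1: rank ker ∂_1 − rank ∂_2 = (30 − 9) − 20 = 1, and ∂_2 has invariant factor 2 > 1, so H_1 ≅ Z ⊕ Z/2.
  H_2: rank ker ∂_2 − rank ∂_3 = (20 − 20) − 0 = 0, and there is no ∂_3, so H_2 ≅ 0.

As a check, the Euler characteristic is 10 − 30 + 20 = 0, which agrees with 1 − 1 + 0 = 0.
(K is a triangulation of the Klein bottle.)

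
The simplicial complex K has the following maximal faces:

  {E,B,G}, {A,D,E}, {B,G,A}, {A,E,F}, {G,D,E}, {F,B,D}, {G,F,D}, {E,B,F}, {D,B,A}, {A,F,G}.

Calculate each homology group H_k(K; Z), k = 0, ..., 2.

We work with the vertex ordering A < B < D < E < F < G. The simplices of K, each written with vertices in increasing order, are:

  0-simplices (6): A, B, D, E, F, G
  1-simplices (15): AB, AD, AE, AF, AG, BD, BE, BF, BG, DE, DF, DG, EF, EG, FG
  2-simplices (10): ABD, ABG, ADE, AEF, AFG, BDF, BEF, BEG, DEG, DFG

Hence C_0 ≅ Z^6, C_1 ≅ Z^15, C_2 ≅ Z^10.

∂_1: C_1 → C_0 maps an edge to its endpoints' difference, ∂[p,q] = q − p. For instance
  ∂BE = E − B.
This gives a 6×15 integer matrix of rank 5; reducing to Smith normal form yields diagonal entries (1,1,1,1,1).

∂_2: C_2 → C_1 sends each 2-simplex [p,q,r] to [q,r] − [p,r] + [p,q]. For instance
  ∂BEF = EF − BF + BE,
  ∂BDF = DF − BF + BD.
As a 15×10 matrix over Z this has rank 10, with invariant factors (1,1,1,1,1,1,1,1,1,2).

Computing H_k = (kernel of ∂_k) / (image of ∂_{k+1}):

  H_0: rank C_0 − rank ∂_1 = 6 − 5 = 1, and the invariant factors of ∂_1 are all 1, so H_0 ≅ Z.
  H_1: rank ker ∂_1 − rank ∂_2 = (15 − 5) − 10 = 0, and ∂_2 has invariant factor 2 > 1, so H_1 ≅ Z/2.
  H_2: rank ker ∂_2 − rank ∂_3 = (10 − 10) − 0 = 0, and there is no ∂_3, so H_2 ≅ 0.

(K is a triangulation of the real projective plane RP^2.)

H_0 = Z,  H_1 = Z/2,  H_2 = 0.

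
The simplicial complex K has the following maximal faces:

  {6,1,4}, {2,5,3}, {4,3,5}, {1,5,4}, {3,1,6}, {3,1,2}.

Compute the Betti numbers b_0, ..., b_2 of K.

K has 6 vertices, 12 edges, 6 triangles.
rank ∂_0 = 0, rank ∂_1 = 5 ⇒ b_0 = 6 − 0 − 5 = 1; all invariant factors of ∂_1 are 1 so no torsion. So H_0 = Z.
rank ∂_1 = 5, rank ∂_2 = 6 ⇒ b_1 = 12 − 5 − 6 = 1; all invariant factors of ∂_2 are 1 so no torsion. So H_1 = Z.
rank ∂_2 = 6, rank ∂_3 = 0 ⇒ b_2 = 6 − 6 − 0 = 0. So H_2 = 0.

b_0 = 1, b_1 = 1, b_2 = 0.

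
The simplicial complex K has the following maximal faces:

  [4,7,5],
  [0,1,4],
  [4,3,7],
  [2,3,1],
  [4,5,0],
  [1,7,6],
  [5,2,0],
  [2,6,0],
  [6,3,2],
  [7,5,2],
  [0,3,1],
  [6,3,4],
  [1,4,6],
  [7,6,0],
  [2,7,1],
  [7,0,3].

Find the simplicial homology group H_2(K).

H_2 = Z.

Fix the vertex order 0 < 1 < 2 < 3 < 4 < 5 < 6 < 7 and write every simplex with vertices in increasing order. Then dim K = 2 and the simplices of K are:

  0-simplices (8): [0], [1], [2], [3], [4], [5], [6], [7]
  1-simplices (24): (24 of them)
  2-simplices (16): [0,1,3], [0,1,4], [0,2,5], [0,2,6], [0,3,7], [0,4,5], [0,6,7], [1,2,3], [1,2,7], [1,4,6], [1,6,7], [2,3,6], [2,5,7], [3,4,6], [3,4,7], [4,5,7]

giving chain groups C_0 ≅ Z^8, C_1 ≅ Z^24, C_2 ≅ Z^16.

The boundary map ∂_1: C_1 → C_0 sends each edge [p,q] (with p < q) to q − p.
The resulting 8×24 matrix has rank 7, and its Smith normal form has invariant factors (1,1,1,1,1,1,1).

∂_2: C_2 → C_1 maps a triangle to the signed sum of its edges. For instance
  ∂[4,5,7] = [5,7] − [4,7] + [4,5],
  ∂[0,1,4] = [1,4] − [0,4] + [0,1].
This gives a 24×16 integer matrix of rank 15; reducing to Smith normal form yields diagonal entries (1,1,1,1,1,1,1,1,1,1,1,1,1,1,1).

Now H_k = ker ∂_k / im ∂_{k+1}, so:

  H_2: rank ker ∂_2 − rank ∂_3 = (16 − 15) − 0 = 1, and there is no ∂_3, so H_2 ≅ Z.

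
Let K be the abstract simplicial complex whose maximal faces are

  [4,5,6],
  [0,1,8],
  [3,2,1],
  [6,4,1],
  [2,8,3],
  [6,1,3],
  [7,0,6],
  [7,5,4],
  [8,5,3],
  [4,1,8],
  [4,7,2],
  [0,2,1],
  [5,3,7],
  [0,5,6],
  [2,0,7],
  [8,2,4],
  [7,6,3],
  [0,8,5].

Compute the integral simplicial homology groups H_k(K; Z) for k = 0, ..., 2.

We work with the vertex ordering 0 < 1 < 2 < 3 < 4 < 5 < 6 < 7 < 8. The simplices of K, each written with vertices in increasing order, are:

  0-simplices (9): [0], [1], [2], [3], [4], [5], [6], [7], [8]
  1-simplices (27): (27 of them)
  2-simplices (18): [0,1,2], [0,1,8], [0,2,7], [0,5,6], [0,5,8], [0,6,7], [1,2,3], [1,3,6], [1,4,6], [1,4,8], [2,3,8], [2,4,7], [2,4,8], [3,5,7], [3,5,8], [3,6,7], [4,5,6], [4,5,7]

Hence C_0 ≅ Z^9, C_1 ≅ Z^27, C_2 ≅ Z^18.

Boundary ∂_1: C_1 → C_0 sends each edge [p,q] (with p < q) to q − p. For instance
  ∂[4,6] = [6] − [4].
The resulting 9×27 matrix has rank 8, and its Smith normal form has invariant factors (1,1,1,1,1,1,1,1).

Boundary ∂_2: C_2 → C_1 maps a triangle to the signed sum of its edges. For instance
  ∂[1,2,3] = [2,3] − [1,3] + [1,2],
  ∂[3,6,7] = [6,7] − [3,7] + [3,6].
The 27×18 boundary matrix has rank 18 and Smith normal form diag(1,1,1,1,1,1,1,1,1,1,1,1,1,1,1,1,1,2).

Computing H_k = (kernel of ∂_k) / (image of ∂_{k+1}):

  H_0: rank C_0 − rank ∂_1 = 9 − 8 = 1, and the invariant factors of ∂_1 are all 1, so H_0 = Z.
  H_1: rank ker ∂_1 − rank ∂_2 = (27 − 8) − 18 = 1, and ∂_2 has invariant factor 2 > 1, so H_1 = Z ⊕ Z/2.
  H_2: rank ker ∂_2 − rank ∂_3 = (18 − 18) − 0 = 0, and there is no ∂_3, so H_2 = 0.

(K is a triangulation of the Klein bottle.)

H_0 ≅ Z,  H_1 ≅ Z ⊕ Z/2,  H_2 = 0.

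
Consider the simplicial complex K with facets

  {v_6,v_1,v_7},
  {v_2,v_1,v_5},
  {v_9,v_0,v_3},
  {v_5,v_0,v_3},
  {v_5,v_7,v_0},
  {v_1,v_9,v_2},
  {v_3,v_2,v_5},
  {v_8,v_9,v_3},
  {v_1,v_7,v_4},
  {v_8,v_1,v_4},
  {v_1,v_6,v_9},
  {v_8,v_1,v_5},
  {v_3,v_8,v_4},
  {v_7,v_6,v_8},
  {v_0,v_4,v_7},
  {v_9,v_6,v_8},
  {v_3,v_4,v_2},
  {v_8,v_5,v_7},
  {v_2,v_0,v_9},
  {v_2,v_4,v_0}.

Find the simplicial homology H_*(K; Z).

Order the vertices as v_0 < v_1 < v_2 < v_3 < v_4 < v_5 < v_6 < v_7 < v_8 < v_9. Listing each simplex with vertices in this order, K has dimension 2 with simplices:

  0-simplices (10): [v_0], [v_1], [v_2], [v_3], [v_4], [v_5], [v_6], [v_7], [v_8], [v_9]
  1-simplices (30): (30 of them)
  2-simplices (20): (20 of them)

Hence C_0 ≅ Z^10, C_1 ≅ Z^30, C_2 ≅ Z^20.

The boundary map ∂_1: C_1 → C_0 is given by ∂[p,q] = [q] − [p]. For instance
  ∂[v_3,v_4] = [v_4] − [v_3].
This gives a 10×30 integer matrix of rank 9; reducing to Smith normal form yields diagonal entries (1,1,1,1,1,1,1,1,1).

The boundary map ∂_2: C_2 → C_1 sends each 2-simplex [p,q,r] to [q,r] − [p,r] + [p,q]. For instance
  ∂[v_0,v_3,v_9] = [v_3,v_9] − [v_0,v_9] + [v_0,v_3],
  ∂[v_2,v_3,v_4] = [v_3,v_4] − [v_2,v_4] + [v_2,v_3].
This gives a 30×20 integer matrix of rank 20; reducing to Smith normal form yields diagonal entries (1,1,1,1,1,1,1,1,1,1,1,1,1,1,1,1,1,1,1,2).

Now H_k = ker ∂_k / im ∂_{k+1}, so:

  H_0: rank C_0 − rank ∂_1 = 10 − 9 = 1, and the invariant factors of ∂_1 are all 1, so H_0 = Z.
  H_1: rank ker ∂_1 − rank ∂_2 = (30 − 9) − 20 = 1, and ∂_2 has invariant factor 2 > 1, so H_1 = Z ⊕ Z/2.
  H_2: rank ker ∂_2 − rank ∂_3 = (20 − 20) − 0 = 0, and there is no ∂_3, so H_2 = 0.

As a check, the Euler characteristic is 10 − 30 + 20 = 0, which agrees with 1 − 1 + 0 = 0.

H_0 = Z,  H_1 = Z ⊕ Z/2,  H_2 = 0.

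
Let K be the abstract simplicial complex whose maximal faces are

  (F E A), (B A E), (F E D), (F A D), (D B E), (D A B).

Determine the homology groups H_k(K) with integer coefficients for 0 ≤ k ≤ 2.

H_0 ≅ Z,  H_1 = 0,  H_2 ≅ Z.

Take the total order A < B < D < E < F on the vertex set. Then K (dimension 2) consists of the simplices:

  0-simplices (5): A, B, D, E, F
  1-simplices (9): AB, AD, AE, AF, BD, BE, DE, DF, EF
  2-simplices (6): ABD, ABE, ADF, AEF, BDE, DEF

giving chain groups C_0 ≅ Z^5, C_1 ≅ Z^9, C_2 ≅ Z^6.

Boundary ∂_1: C_1 → C_0 is given by ∂[p,q] = [q] − [p]. For instance
  ∂DF = F − D.
The resulting 5×9 matrix has rank 4, and its Smith normal form has invariant factors (1,1,1,1).

∂_2: C_2 → C_1 sends each 2-simplex [p,q,r] to [q,r] − [p,r] + [p,q]. For instance
  ∂AEF = EF − AF + AE,
  ∂DEF = EF − DF + DE.
This gives a 9×6 integer matrix of rank 5; reducing to Smith normal form yields diagonal entries (1,1,1,1,1).

Computing H_k = (kernel of ∂_k) / (image of ∂_{k+1}):

  H_0: rank C_0 − rank ∂_1 = 5 − 4 = 1, and the invariant factors of ∂_1 are all 1, so H_0 = Z.
  H_1: rank ker ∂_1 − rank ∂_2 = (9 − 4) − 5 = 0, and the invariant factors of ∂_2 are all 1, so H_1 = 0.
  H_2: rank ker ∂_2 − rank ∂_3 = (6 − 5) − 0 = 1, and there is no ∂_3, so H_2 = Z.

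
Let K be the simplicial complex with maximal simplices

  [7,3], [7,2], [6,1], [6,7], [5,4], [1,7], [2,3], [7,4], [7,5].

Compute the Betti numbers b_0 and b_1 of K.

b_0 = 1, b_1 = 3.

Order the vertices as 1 < 2 < 3 < 4 < 5 < 6 < 7. Listing each simplex with vertices in this order, K has dimension 1 with simplices:

  0-simplices (7): [1], [2], [3], [4], [5], [6], [7]
  1-simplices (9): [1,6], [1,7], [2,3], [2,7], [3,7], [4,5], [4,7], [5,7], [6,7]

giving chain groups C_0 ≅ Z^7, C_1 ≅ Z^9.

Boundary ∂_1: C_1 → C_0 sends each edge [p,q] (with p < q) to q − p. For instance
  ∂[4,5] = [5] − [4].
The resulting 7×9 matrix has rank 6, and its Smith normal form has invariant factors (1,1,1,1,1,1).

Now H_k = ker ∂_k / im ∂_{k+1}, so:

  H_0: rank C_0 − rank ∂_1 = 7 − 6 = 1, and the invariant factors of ∂_1 are all 1, so H_0 ≅ Z.
  H_1: rank ker ∂_1 − rank ∂_2 = (9 − 6) − 0 = 3, and there is no ∂_2, so H_1 ≅ Z^3.

Hence the Betti numbers are b_0 = 1, b_1 = 3.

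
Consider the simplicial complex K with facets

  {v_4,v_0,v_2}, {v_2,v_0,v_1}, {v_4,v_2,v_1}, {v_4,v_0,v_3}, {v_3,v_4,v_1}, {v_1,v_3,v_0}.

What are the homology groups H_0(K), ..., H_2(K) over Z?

Take the total order v_0 < v_1 < v_2 < v_3 < v_4 on the vertex set. Then K (dimension 2) consists of the simplices:

  0-simplices (5): [v_0], [v_1], [v_2], [v_3], [v_4]
  1-simplices (9): [v_0,v_1], [v_0,v_2], [v_0,v_3], [v_0,v_4], [v_1,v_2], [v_1,v_3], [v_1,v_4], [v_2,v_4], [v_3,v_4]
  2-simplices (6): [v_0,v_1,v_2], [v_0,v_1,v_3], [v_0,v_2,v_4], [v_0,v_3,v_4], [v_1,v_2,v_4], [v_1,v_3,v_4]

so the chain groups are C_0 ≅ Z^5, C_1 ≅ Z^9, C_2 ≅ Z^6.

Boundary ∂_1: C_1 → C_0 maps an edge to its endpoints' difference, ∂[p,q] = q − p. For instance
  ∂[v_3,v_4] = [v_4] − [v_3].
The resulting 5×9 matrix has rank 4, and its Smith normal form has invariant factors (1,1,1,1).

The boundary map ∂_2: C_2 → C_1 sends each 2-simplex [p,q,r] to [q,r] − [p,r] + [p,q]. For instance
  ∂[v_1,v_2,v_4] = [v_2,v_4] − [v_1,v_4] + [v_1,v_2],
  ∂[v_0,v_3,v_4] = [v_3,v_4] − [v_0,v_4] + [v_0,v_3].
This gives a 9×6 integer matrix of rank 5; reducing to Smith normal form yields diagonal entries (1,1,1,1,1).

Reading off H_k = ker ∂_k / im ∂_{k+1}:

  H_0: rank C_0 − rank ∂_1 = 5 − 4 = 1, and the invariant factors of ∂_1 are all 1, so H_0 ≅ Z.
  H_1: rank ker ∂_1 − rank ∂_2 = (9 − 4) − 5 = 0, and the invariant factors of ∂_2 are all 1, so H_1 ≅ 0.
  H_2: rank ker ∂_2 − rank ∂_3 = (6 − 5) − 0 = 1, and there is no ∂_3, so H_2 ≅ Z.

As a check, the Euler characteristic is 5 − 9 + 6 = 2, which agrees with 1 − 0 + 1 = 2.
(K is a triangulation of the 2-sphere S^2.)

H_0 ≅ Z,  H_1 = 0,  H_2 ≅ Z.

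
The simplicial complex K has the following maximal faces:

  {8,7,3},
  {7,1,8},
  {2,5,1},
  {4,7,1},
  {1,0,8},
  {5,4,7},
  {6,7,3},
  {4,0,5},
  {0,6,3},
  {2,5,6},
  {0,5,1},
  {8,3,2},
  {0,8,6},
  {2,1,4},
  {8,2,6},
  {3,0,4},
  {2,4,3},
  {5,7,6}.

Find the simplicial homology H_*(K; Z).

H_0 = Z,  H_1 = Z ⊕ Z_2,  H_2 = 0.

Order the vertices as 0 < 1 < 2 < 3 < 4 < 5 < 6 < 7 < 8. Listing each simplex with vertices in this order, K has dimension 2 with simplices:

  0-simplices (9): [0], [1], [2], [3], [4], [5], [6], [7], [8]
  1-simplices (27): (27 of them)
  2-simplices (18): [0,1,5], [0,1,8], [0,3,4], [0,3,6], [0,4,5], [0,6,8], [1,2,4], [1,2,5], [1,4,7], [1,7,8], [2,3,4], [2,3,8], [2,5,6], [2,6,8], [3,6,7], [3,7,8], [4,5,7], [5,6,7]

so the chain groups are C_0 ≅ Z^9, C_1 ≅ Z^27, C_2 ≅ Z^18.

Boundary ∂_1: C_1 → C_0 maps an edge to its endpoints' difference, ∂[p,q] = q − p. For instance
  ∂[6,7] = [7] − [6].
As a 9×27 matrix over Z this has rank 8, with invariant factors (1,1,1,1,1,1,1,1).

Boundary ∂_2: C_2 → C_1 acts by ∂[p,q,r] = [q,r] − [p,r] + [p,q]. For instance
  ∂[1,2,5] = [2,5] − [1,5] + [1,2],
  ∂[2,3,4] = [3,4] − [2,4] + [2,3].
As a 27×18 matrix over Z this has rank 18, with invariant factors (1,1,1,1,1,1,1,1,1,1,1,1,1,1,1,1,1,2).

Now H_k = ker ∂_k / im ∂_{k+1}, so:

  H_0: rank C_0 − rank ∂_1 = 9 − 8 = 1, and the invariant factors of ∂_1 are all 1, so H_0 ≅ Z.
  H_1: rank ker ∂_1 − rank ∂_2 = (27 − 8) − 18 = 1, and ∂_2 has invariant factor 2 > 1, so H_1 ≅ Z ⊕ Z_2.
  H_2: rank ker ∂_2 − rank ∂_3 = (18 − 18) − 0 = 0, and there is no ∂_3, so H_2 ≅ 0.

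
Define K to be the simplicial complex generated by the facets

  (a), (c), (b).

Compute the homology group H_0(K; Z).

We work with the vertex ordering a < b < c. The simplices of K, each written with vertices in increasing order, are:

  0-simplices (3): a, b, c

so the chain groups are C_0 ≅ Z^3.

Reading off H_k = ker ∂_k / im ∂_{k+1}:

  H_0: rank C_0 − rank ∂_1 = 3 − 0 = 3, and there is no ∂_1, so H_0 ≅ Z^3.

H_0 = Z^3.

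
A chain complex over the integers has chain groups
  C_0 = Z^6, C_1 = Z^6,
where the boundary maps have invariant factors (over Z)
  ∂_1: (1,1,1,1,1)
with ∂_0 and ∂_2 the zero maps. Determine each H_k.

H_0 ≅ Z,  H_1 ≅ Z.

H_0: b_0 = 6 − 0 − 5 = 1; torsion from ∂_1 factors > 1: none. So H_0 ≅ Z.
H_1: b_1 = 6 − 5 − 0 = 1; torsion from ∂_2 factors > 1: none. So H_1 ≅ Z.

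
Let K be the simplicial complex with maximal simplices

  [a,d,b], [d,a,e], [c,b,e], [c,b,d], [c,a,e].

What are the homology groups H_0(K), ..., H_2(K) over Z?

H_0 ≅ Z,  H_1 ≅ Z,  H_2 = 0.

We work with the vertex ordering a < b < c < d < e. The simplices of K, each written with vertices in increasing order, are:

  0-simplices (5): a, b, c, d, e
  1-simplices (10): ab, ac, ad, ae, bc, bd, be, cd, ce, de
  2-simplices (5): abd, ace, ade, bcd, bce

giving chain groups C_0 ≅ Z^5, C_1 ≅ Z^10, C_2 ≅ Z^5.

The boundary map ∂_1: C_1 → C_0 maps an edge to its endpoints' difference, ∂[p,q] = q − p.
The 5×10 boundary matrix has rank 4 and Smith normal form diag(1,1,1,1).

The boundary map ∂_2: C_2 → C_1 maps a triangle to the signed sum of its edges. For instance
  ∂bcd = cd − bd + bc,
  ∂bce = ce − be + bc.
The 10×5 boundary matrix has rank 5 and Smith normal form diag(1,1,1,1,1).

Computing H_k = (kernel of ∂_k) / (image of ∂_{k+1}):

  H_0: rank C_0 − rank ∂_1 = 5 − 4 = 1, and the invariant factors of ∂_1 are all 1, so H_0 ≅ Z.
  H_1: rank ker ∂_1 − rank ∂_2 = (10 − 4) − 5 = 1, and the invariant factors of ∂_2 are all 1, so H_1 ≅ Z.
  H_2: rank ker ∂_2 − rank ∂_3 = (5 − 5) − 0 = 0, and there is no ∂_3, so H_2 ≅ 0.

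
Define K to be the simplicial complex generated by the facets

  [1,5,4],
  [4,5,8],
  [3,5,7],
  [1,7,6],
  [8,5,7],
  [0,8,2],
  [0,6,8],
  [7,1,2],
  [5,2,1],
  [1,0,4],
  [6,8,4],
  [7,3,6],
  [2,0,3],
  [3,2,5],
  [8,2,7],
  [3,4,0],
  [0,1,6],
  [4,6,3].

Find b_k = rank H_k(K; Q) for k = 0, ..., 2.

Fix the vertex order 0 < 1 < 2 < 3 < 4 < 5 < 6 < 7 < 8 and write every simplex with vertices in increasing order. Then dim K = 2 and the simplices of K are:

  0-simplices (9): [0], [1], [2], [3], [4], [5], [6], [7], [8]
  1-simplices (27): (27 of them)
  2-simplices (18): [0,1,4], [0,1,6], [0,2,3], [0,2,8], [0,3,4], [0,6,8], [1,2,5], [1,2,7], [1,4,5], [1,6,7], [2,3,5], [2,7,8], [3,4,6], [3,5,7], [3,6,7], [4,5,8], [4,6,8], [5,7,8]

Hence C_0 ≅ Z^9, C_1 ≅ Z^27, C_2 ≅ Z^18.

Boundary ∂_1: C_1 → C_0 is given by ∂[p,q] = [q] − [p]. For instance
  ∂[0,2] = [2] − [0].
As a 9×27 matrix over Z this has rank 8, with invariant factors (1,1,1,1,1,1,1,1).

Boundary ∂_2: C_2 → C_1 acts by ∂[p,q,r] = [q,r] − [p,r] + [p,q]. For instance
  ∂[1,2,7] = [2,7] − [1,7] + [1,2],
  ∂[0,3,4] = [3,4] − [0,4] + [0,3].
The resulting 27×18 matrix has rank 18, and its Smith normal form has invariant factors (1,1,1,1,1,1,1,1,1,1,1,1,1,1,1,1,1,2).

From H_k ≅ ker(∂_k) / im(∂_{k+1}) we obtain:

  H_0: rank C_0 − rank ∂_1 = 9 − 8 = 1, and the invariant factors of ∂_1 are all 1, so H_0 = Z.
  H_1: rank ker ∂_1 − rank ∂_2 = (27 − 8) − 18 = 1, and ∂_2 has invariant factor 2 > 1, so H_1 = Z ⊕ Z/2.
  H_2: rank ker ∂_2 − rank ∂_3 = (18 − 18) − 0 = 0, and there is no ∂_3, so H_2 = 0.

Hence the Betti numbers are b_0 = 1, b_1 = 1, b_2 = 0.

b_0 = 1, b_1 = 1, b_2 = 0.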